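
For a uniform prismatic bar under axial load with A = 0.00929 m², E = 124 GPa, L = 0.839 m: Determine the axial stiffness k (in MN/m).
Model: a uniform prismatic bar under axial load, so k = (A·E) / L.
Convert to SI units:
  E = 124 GPa = 1.24 × 10¹¹ Pa
Substitute:
  k = (0.00929 × (1.24 × 10¹¹)) / 0.839
  k = 1.373 × 10⁹ N/m
Convert: k = 1.373 × 10⁹ N/m = 1373 MN/m
Final answer: k = 1373 MN/m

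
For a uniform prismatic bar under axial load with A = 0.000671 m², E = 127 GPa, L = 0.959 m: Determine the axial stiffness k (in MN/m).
Model: a uniform prismatic bar under axial load, so k = (A·E) / L.
Convert to SI units:
  E = 127 GPa = 1.27 × 10¹¹ Pa
Substitute:
  k = (0.000671 × (1.27 × 10¹¹)) / 0.959
  k = 8.886 × 10⁷ N/m
Convert: k = 8.886 × 10⁷ N/m = 88.86 MN/m
Final answer: k = 88.86 MN/m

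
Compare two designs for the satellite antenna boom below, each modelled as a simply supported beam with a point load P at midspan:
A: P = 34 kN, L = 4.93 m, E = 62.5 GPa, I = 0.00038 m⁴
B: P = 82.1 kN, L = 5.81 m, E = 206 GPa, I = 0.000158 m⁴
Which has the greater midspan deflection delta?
Model: a simply supported beam with a point load P at midspan, so delta = (P·L^3) / (48·E·I) (SI units).
  A: delta = (34000 × 4.93^3) / (48 × (6.25 × 10¹⁰) × 0.00038) = 0.003574 m = 3.574 mm
  B: delta = (82100 × 5.81^3) / (48 × (2.06 × 10¹¹) × 0.000158) = 0.01031 m = 10.31 mm
10.31 mm > 3.574 mm, so B is larger.
Final answer: B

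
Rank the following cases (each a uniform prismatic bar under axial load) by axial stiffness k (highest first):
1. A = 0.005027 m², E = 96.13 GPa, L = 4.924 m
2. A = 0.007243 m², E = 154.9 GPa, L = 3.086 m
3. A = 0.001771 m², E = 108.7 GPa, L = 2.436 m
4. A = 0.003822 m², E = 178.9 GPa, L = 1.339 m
Model: a uniform prismatic bar under axial load, so k = (A·E) / L (SI units).
  Case 1: k = (0.005027 × (9.613 × 10¹⁰)) / 4.924 = 9.814 × 10⁷ N/m = 98.14 MN/m
  Case 2: k = (0.007243 × (1.549 × 10¹¹)) / 3.086 = 3.636 × 10⁸ N/m = 363.6 MN/m
  Case 3: k = (0.001771 × (1.087 × 10¹¹)) / 2.436 = 7.903 × 10⁷ N/m = 79.03 MN/m
  Case 4: k = (0.003822 × (1.789 × 10¹¹)) / 1.339 = 5.106 × 10⁸ N/m = 510.6 MN/m
Ordering: 510.6 MN/m (case 4) > 363.6 MN/m (case 2) > 98.14 MN/m (case 1) > 79.03 MN/m (case 3)
Final answer: 4, 2, 1, 3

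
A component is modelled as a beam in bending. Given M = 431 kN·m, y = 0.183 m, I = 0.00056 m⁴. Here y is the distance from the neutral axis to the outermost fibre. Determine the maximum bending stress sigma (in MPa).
Model: a beam in bending, so sigma = (M·y) / I.
Convert to SI units:
  M = 431 kN·m = 431000 N·m
Substitute:
  sigma = (431000 × 0.183) / 0.00056
  sigma = 1.408 × 10⁸ Pa
Convert: sigma = 1.408 × 10⁸ Pa = 140.8 MPa
Final answer: sigma = 140.8 MPa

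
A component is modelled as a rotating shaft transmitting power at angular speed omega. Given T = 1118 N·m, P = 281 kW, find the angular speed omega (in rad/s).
Model: a rotating shaft transmitting power at angular speed omega, so P = T·omega.
Solve for omega: omega = P / T.
Convert to SI units:
  P = 281 kW = 281000 W
Substitute:
  omega = 281000 / 1118
  omega = 251.3 rad/s
Final answer: omega = 251.3 rad/s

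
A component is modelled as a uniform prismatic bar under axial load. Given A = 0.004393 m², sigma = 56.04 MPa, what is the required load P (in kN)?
Model: a uniform prismatic bar under axial load, so sigma = P / A.
Solve for P: P = sigma·A.
Convert to SI units:
  sigma = 56.04 MPa = 5.604 × 10⁷ Pa
Substitute:
  P = (5.604 × 10⁷) × 0.004393
  P = 246200 N
Convert: P = 246200 N = 246.2 kN
Final answer: P = 246.2 kN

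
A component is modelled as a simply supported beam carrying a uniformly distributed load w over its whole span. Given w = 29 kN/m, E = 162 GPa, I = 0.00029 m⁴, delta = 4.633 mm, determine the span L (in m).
Model: a simply supported beam carrying a uniformly distributed load w over its whole span, so delta = (5·w·L^4) / (384·E·I).
Solve for L: L = ((384·delta·E·I) / (5·w))^(1/4).
Convert to SI units:
  w = 29 kN/m = 29000 N/m
  E = 162 GPa = 1.62 × 10¹¹ Pa
  delta = 4.633 mm = 0.004633 m
Substitute:
  L = ((384 × 0.004633 × (1.62 × 10¹¹) × 0.00029) / (5 × 29000))^(1/4)
  L = 4.9 m
Final answer: L = 4.9 m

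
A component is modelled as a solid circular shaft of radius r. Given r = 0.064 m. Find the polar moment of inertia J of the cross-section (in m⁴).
Model: a solid circular shaft of radius r, so J = (π·r^4) / 2.
Substitute:
  J = (π × 0.064^4) / 2
  J = 2.635 × 10⁻⁵ m⁴
Final answer: J = 2.635 × 10⁻⁵ m⁴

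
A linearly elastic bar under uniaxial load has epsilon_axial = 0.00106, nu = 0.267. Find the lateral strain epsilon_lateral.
Model: a linearly elastic bar under uniaxial load, so epsilon_lateral = -nu·epsilon_axial.
Substitute:
  epsilon_lateral = -(0.267 × 0.00106)
  epsilon_lateral = -0.000283
Final answer: epsilon_lateral = -0.000283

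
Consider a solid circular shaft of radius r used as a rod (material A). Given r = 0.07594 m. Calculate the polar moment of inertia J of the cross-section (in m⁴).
Model: a solid circular shaft of radius r, so J = (π·r^4) / 2.
Substitute:
  J = (π × 0.07594^4) / 2
  J = 5.224 × 10⁻⁵ m⁴
Final answer: J = 5.224 × 10⁻⁵ m⁴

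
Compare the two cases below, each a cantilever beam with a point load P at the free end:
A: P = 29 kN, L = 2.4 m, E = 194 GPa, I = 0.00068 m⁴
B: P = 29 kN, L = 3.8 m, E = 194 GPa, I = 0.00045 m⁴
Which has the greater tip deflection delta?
Model: a cantilever beam with a point load P at the free end, so delta = (P·L^3) / (3·E·I) (SI units).
  A: delta = (29000 × 2.4^3) / (3 × (1.94 × 10¹¹) × 0.00068) = 0.001013 m = 1.013 mm
  B: delta = (29000 × 3.8^3) / (3 × (1.94 × 10¹¹) × 0.00045) = 0.006076 m = 6.076 mm
6.076 mm > 1.013 mm, so B is larger.
Final answer: B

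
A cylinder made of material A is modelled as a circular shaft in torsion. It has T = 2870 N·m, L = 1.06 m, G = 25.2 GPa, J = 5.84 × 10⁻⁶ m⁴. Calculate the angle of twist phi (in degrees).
Model: a circular shaft in torsion, so phi = (T·L) / (G·J).
Convert to SI units:
  G = 25.2 GPa = 2.52 × 10¹⁰ Pa
Substitute:
  phi = (2870 × 1.06) / ((2.52 × 10¹⁰) × (5.84 × 10⁻⁶))
  phi = 0.02067 rad
Convert to degrees: phi = 0.02067 × 180/π = 1.184°
Final answer: phi = 1.184°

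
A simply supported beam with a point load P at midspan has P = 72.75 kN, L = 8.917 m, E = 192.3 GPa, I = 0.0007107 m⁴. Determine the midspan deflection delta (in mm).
Model: a simply supported beam with a point load P at midspan, so delta = (P·L^3) / (48·E·I).
Convert to SI units:
  P = 72.75 kN = 72750 N
  E = 192.3 GPa = 1.923 × 10¹¹ Pa
Substitute:
  delta = (72750 × 8.917^3) / (48 × (1.923 × 10¹¹) × 0.0007107)
  delta = 0.007863 m
Convert: delta = 0.007863 m = 7.863 mm
Final answer: delta = 7.863 mm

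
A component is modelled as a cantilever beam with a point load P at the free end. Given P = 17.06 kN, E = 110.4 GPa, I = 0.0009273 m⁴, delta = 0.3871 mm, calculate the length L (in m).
Model: a cantilever beam with a point load P at the free end, so delta = (P·L^3) / (3·E·I).
Solve for L: L = ((3·delta·E·I) / P)^(1/3).
Convert to SI units:
  P = 17.06 kN = 17060 N
  E = 110.4 GPa = 1.104 × 10¹¹ Pa
  delta = 0.3871 mm = 0.0003871 m
Substitute:
  L = ((3 × 0.0003871 × (1.104 × 10¹¹) × 0.0009273) / 17060)^(1/3)
  L = 1.91 m
Final answer: L = 1.91 m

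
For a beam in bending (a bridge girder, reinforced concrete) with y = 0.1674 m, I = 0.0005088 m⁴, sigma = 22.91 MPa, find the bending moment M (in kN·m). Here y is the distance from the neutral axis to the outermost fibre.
Model: a beam in bending, so sigma = (M·y) / I.
Solve for M: M = (sigma·I) / y.
Convert to SI units:
  sigma = 22.91 MPa = 2.291 × 10⁷ Pa
Substitute:
  M = ((2.291 × 10⁷) × 0.0005088) / 0.1674
  M = 69630 N·m
Convert: M = 69630 N·m = 69.63 kN·m
Final answer: M = 69.63 kN·m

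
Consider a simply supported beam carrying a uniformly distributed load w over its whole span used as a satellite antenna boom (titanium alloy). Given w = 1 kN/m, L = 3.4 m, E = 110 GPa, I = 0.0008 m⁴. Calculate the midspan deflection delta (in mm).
Model: a simply supported beam carrying a uniformly distributed load w over its whole span, so delta = (5·w·L^4) / (384·E·I).
Convert to SI units:
  w = 1 kN/m = 1000 N/m
  E = 110 GPa = 1.1 × 10¹¹ Pa
Substitute:
  delta = (5 × 1000 × 3.4^4) / (384 × (1.1 × 10¹¹) × 0.0008)
  delta = 1.977 × 10⁻⁵ m
Convert: delta = 1.977 × 10⁻⁵ m = 0.01977 mm
Final answer: delta = 0.01977 mm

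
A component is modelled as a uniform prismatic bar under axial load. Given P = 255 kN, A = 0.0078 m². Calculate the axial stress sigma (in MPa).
Model: a uniform prismatic bar under axial load, so sigma = P / A.
Convert to SI units:
  P = 255 kN = 255000 N
Substitute:
  sigma = 255000 / 0.0078
  sigma = 3.269 × 10⁷ Pa
Convert: sigma = 3.269 × 10⁷ Pa = 32.69 MPa
Final answer: sigma = 32.69 MPa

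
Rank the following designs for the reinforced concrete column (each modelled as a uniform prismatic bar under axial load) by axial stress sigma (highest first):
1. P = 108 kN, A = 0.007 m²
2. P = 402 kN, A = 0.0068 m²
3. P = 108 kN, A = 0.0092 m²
Model: a uniform prismatic bar under axial load, so sigma = P / A (SI units).
  Case 1: sigma = 108000 / 0.007 = 1.543 × 10⁷ Pa = 15.43 MPa
  Case 2: sigma = 402000 / 0.0068 = 5.912 × 10⁷ Pa = 59.12 MPa
  Case 3: sigma = 108000 / 0.0092 = 1.174 × 10⁷ Pa = 11.74 MPa
Ordering: 59.12 MPa (case 2) > 15.43 MPa (case 1) > 11.74 MPa (case 3)
Final answer: 2, 1, 3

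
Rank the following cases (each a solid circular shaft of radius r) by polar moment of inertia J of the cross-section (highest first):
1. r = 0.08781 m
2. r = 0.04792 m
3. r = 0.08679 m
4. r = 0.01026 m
Model: a solid circular shaft of radius r, so J = (π·r^4) / 2 (SI units).
  Case 1: J = (π × 0.08781^4) / 2 = 9.339 × 10⁻⁵ m⁴
  Case 2: J = (π × 0.04792^4) / 2 = 8.283 × 10⁻⁶ m⁴
  Case 3: J = (π × 0.08679^4) / 2 = 8.912 × 10⁻⁵ m⁴
  Case 4: J = (π × 0.01026^4) / 2 = 1.741 × 10⁻⁸ m⁴
Ordering: 9.339 × 10⁻⁵ m⁴ (case 1) > 8.912 × 10⁻⁵ m⁴ (case 3) > 8.283 × 10⁻⁶ m⁴ (case 2) > 1.741 × 10⁻⁸ m⁴ (case 4)
Final answer: 1, 3, 2, 4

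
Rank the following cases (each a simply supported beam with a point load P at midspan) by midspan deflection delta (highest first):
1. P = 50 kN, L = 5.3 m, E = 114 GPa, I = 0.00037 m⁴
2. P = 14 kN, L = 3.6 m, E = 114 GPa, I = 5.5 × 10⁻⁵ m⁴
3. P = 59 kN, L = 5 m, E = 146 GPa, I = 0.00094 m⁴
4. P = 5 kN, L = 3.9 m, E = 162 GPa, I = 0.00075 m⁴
Model: a simply supported beam with a point load P at midspan, so delta = (P·L^3) / (48·E·I) (SI units).
  Case 1: delta = (50000 × 5.3^3) / (48 × (1.14 × 10¹¹) × 0.00037) = 0.003677 m = 3.677 mm
  Case 2: delta = (14000 × 3.6^3) / (48 × (1.14 × 10¹¹) × (5.5 × 10⁻⁵)) = 0.00217 m = 2.17 mm
  Case 3: delta = (59000 × 5^3) / (48 × (1.46 × 10¹¹) × 0.00094) = 0.00112 m = 1.12 mm
  Case 4: delta = (5000 × 3.9^3) / (48 × (1.62 × 10¹¹) × 0.00075) = 5.086 × 10⁻⁵ m = 0.05086 mm
Ordering: 3.677 mm (case 1) > 2.17 mm (case 2) > 1.12 mm (case 3) > 0.05086 mm (case 4)
Final answer: 1, 2, 3, 4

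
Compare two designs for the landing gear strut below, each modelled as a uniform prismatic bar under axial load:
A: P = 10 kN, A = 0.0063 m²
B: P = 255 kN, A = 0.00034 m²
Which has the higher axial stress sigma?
Model: a uniform prismatic bar under axial load, so sigma = P / A (SI units).
  A: sigma = 10000 / 0.0063 = 1.587 × 10⁶ Pa = 1.587 MPa
  B: sigma = 255000 / 0.00034 = 7.5 × 10⁸ Pa = 750 MPa
750 MPa > 1.587 MPa, so B is larger.
Final answer: B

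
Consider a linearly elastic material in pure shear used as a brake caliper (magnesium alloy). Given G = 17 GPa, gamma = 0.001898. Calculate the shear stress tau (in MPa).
Model: a linearly elastic material in pure shear, so tau = G·gamma.
Convert to SI units:
  G = 17 GPa = 1.7 × 10¹⁰ Pa
Substitute:
  tau = (1.7 × 10¹⁰) × 0.001898
  tau = 3.227 × 10⁷ Pa
Convert: tau = 3.227 × 10⁷ Pa = 32.27 MPa
Final answer: tau = 32.27 MPa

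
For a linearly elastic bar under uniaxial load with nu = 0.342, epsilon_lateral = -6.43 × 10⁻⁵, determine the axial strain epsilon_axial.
Model: a linearly elastic bar under uniaxial load, so epsilon_lateral = -nu·epsilon_axial.
Solve for epsilon_axial: epsilon_axial = -epsilon_lateral / nu.
Substitute:
  epsilon_axial = -(-6.43 × 10⁻⁵) / 0.342
  epsilon_axial = 0.000188
Final answer: epsilon_axial = 0.000188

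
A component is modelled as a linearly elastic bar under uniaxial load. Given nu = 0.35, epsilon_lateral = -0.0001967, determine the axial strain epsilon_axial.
Model: a linearly elastic bar under uniaxial load, so epsilon_lateral = -nu·epsilon_axial.
Solve for epsilon_axial: epsilon_axial = -epsilon_lateral / nu.
Substitute:
  epsilon_axial = -(-0.0001967) / 0.35
  epsilon_axial = 0.000562
Final answer: epsilon_axial = 0.000562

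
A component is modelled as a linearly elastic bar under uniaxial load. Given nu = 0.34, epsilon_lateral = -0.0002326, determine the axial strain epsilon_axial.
Model: a linearly elastic bar under uniaxial load, so epsilon_lateral = -nu·epsilon_axial.
Solve for epsilon_axial: epsilon_axial = -epsilon_lateral / nu.
Substitute:
  epsilon_axial = -(-0.0002326) / 0.34
  epsilon_axial = 0.0006841
Final answer: epsilon_axial = 0.0006841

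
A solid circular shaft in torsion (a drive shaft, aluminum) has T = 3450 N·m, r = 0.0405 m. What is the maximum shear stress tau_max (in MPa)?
Model: a solid circular shaft in torsion, so tau_max = (2·T) / (π·r^3).
Substitute:
  tau_max = (2 × 3450) / (π × 0.0405^3)
  tau_max = 3.306 × 10⁷ Pa
Convert: tau_max = 3.306 × 10⁷ Pa = 33.06 MPa
Final answer: tau_max = 33.06 MPa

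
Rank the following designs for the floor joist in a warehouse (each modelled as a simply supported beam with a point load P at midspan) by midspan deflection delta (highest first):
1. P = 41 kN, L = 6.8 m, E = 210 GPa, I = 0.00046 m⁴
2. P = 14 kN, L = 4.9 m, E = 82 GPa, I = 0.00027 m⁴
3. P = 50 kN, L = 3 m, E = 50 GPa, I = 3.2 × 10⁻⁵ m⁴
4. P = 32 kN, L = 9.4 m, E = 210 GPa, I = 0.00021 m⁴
Model: a simply supported beam with a point load P at midspan, so delta = (P·L^3) / (48·E·I) (SI units).
  Case 1: delta = (41000 × 6.8^3) / (48 × (2.1 × 10¹¹) × 0.00046) = 0.00278 m = 2.78 mm
  Case 2: delta = (14000 × 4.9^3) / (48 × (8.2 × 10¹⁰) × 0.00027) = 0.00155 m = 1.55 mm
  Case 3: delta = (50000 × 3^3) / (48 × (5 × 10¹⁰) × (3.2 × 10⁻⁵)) = 0.01758 m = 17.58 mm
  Case 4: delta = (32000 × 9.4^3) / (48 × (2.1 × 10¹¹) × 0.00021) = 0.01256 m = 12.56 mm
Ordering: 17.58 mm (case 3) > 12.56 mm (case 4) > 2.78 mm (case 1) > 1.55 mm (case 2)
Final answer: 3, 4, 1, 2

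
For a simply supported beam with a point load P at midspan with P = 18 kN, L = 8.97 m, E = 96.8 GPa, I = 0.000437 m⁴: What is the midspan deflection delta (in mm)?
Model: a simply supported beam with a point load P at midspan, so delta = (P·L^3) / (48·E·I).
Convert to SI units:
  P = 18 kN = 18000 N
  E = 96.8 GPa = 9.68 × 10¹⁰ Pa
Substitute:
  delta = (18000 × 8.97^3) / (48 × (9.68 × 10¹⁰) × 0.000437)
  delta = 0.006398 m
Convert: delta = 0.006398 m = 6.398 mm
Final answer: delta = 6.398 mm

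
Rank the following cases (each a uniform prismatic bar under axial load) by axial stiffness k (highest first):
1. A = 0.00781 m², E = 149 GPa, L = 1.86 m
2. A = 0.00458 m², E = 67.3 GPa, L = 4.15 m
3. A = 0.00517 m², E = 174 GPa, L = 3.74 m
Model: a uniform prismatic bar under axial load, so k = (A·E) / L (SI units).
  Case 1: k = (0.00781 × (1.49 × 10¹¹)) / 1.86 = 6.256 × 10⁸ N/m = 625.6 MN/m
  Case 2: k = (0.00458 × (6.73 × 10¹⁰)) / 4.15 = 7.427 × 10⁷ N/m = 74.27 MN/m
  Case 3: k = (0.00517 × (1.74 × 10¹¹)) / 3.74 = 2.405 × 10⁸ N/m = 240.5 MN/m
Ordering: 625.6 MN/m (case 1) > 240.5 MN/m (case 3) > 74.27 MN/m (case 2)
Final answer: 1, 3, 2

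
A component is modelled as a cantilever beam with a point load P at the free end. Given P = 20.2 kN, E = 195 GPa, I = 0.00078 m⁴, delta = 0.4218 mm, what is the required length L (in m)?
Model: a cantilever beam with a point load P at the free end, so delta = (P·L^3) / (3·E·I).
Solve for L: L = ((3·delta·E·I) / P)^(1/3).
Convert to SI units:
  P = 20.2 kN = 20200 N
  E = 195 GPa = 1.95 × 10¹¹ Pa
  delta = 0.4218 mm = 0.0004218 m
Substitute:
  L = ((3 × 0.0004218 × (1.95 × 10¹¹) × 0.00078) / 20200)^(1/3)
  L = 2.12 m
Final answer: L = 2.12 m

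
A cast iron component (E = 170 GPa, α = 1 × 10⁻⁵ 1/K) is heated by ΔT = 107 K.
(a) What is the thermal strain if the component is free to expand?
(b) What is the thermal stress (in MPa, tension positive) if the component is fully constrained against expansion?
(a) Free thermal strain ε_th = α·ΔT = (1 × 10⁻⁵) × 107 = 0.00107
(b) Fully constrained, the expansion is suppressed, so σ = -E·α·ΔT. Convert E = 170 GPa = 1.7 × 10¹¹ Pa.
  σ = -(1.7 × 10¹¹) × (1 × 10⁻⁵) × 107 = -1.819 × 10⁸ Pa = -181.9 MPa (compressive)
Final answer: (a) ε_th = 0.00107, (b) σ = -181.9 MPa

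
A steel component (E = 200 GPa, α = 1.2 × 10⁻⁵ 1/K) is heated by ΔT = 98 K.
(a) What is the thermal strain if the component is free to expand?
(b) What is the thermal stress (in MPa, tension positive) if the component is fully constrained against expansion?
(a) Free thermal strain ε_th = α·ΔT = (1.2 × 10⁻⁵) × 98 = 0.001176
(b) Fully constrained, the expansion is suppressed, so σ = -E·α·ΔT. Convert E = 200 GPa = 2 × 10¹¹ Pa.
  σ = -(2 × 10¹¹) × (1.2 × 10⁻⁵) × 98 = -2.352 × 10⁸ Pa = -235.2 MPa (compressive)
Final answer: (a) ε_th = 0.001176, (b) σ = -235.2 MPa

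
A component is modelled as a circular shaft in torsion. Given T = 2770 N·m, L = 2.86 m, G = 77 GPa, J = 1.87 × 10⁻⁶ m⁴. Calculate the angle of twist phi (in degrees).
Model: a circular shaft in torsion, so phi = (T·L) / (G·J).
Convert to SI units:
  G = 77 GPa = 7.7 × 10¹⁰ Pa
Substitute:
  phi = (2770 × 2.86) / ((7.7 × 10¹⁰) × (1.87 × 10⁻⁶))
  phi = 0.05502 rad
Convert to degrees: phi = 0.05502 × 180/π = 3.152°
Final answer: phi = 3.152°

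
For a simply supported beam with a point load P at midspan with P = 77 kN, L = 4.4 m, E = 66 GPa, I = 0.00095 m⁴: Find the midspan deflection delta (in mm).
Model: a simply supported beam with a point load P at midspan, so delta = (P·L^3) / (48·E·I).
Convert to SI units:
  P = 77 kN = 77000 N
  E = 66 GPa = 6.6 × 10¹⁰ Pa
Substitute:
  delta = (77000 × 4.4^3) / (48 × (6.6 × 10¹⁰) × 0.00095)
  delta = 0.002179 m
Convert: delta = 0.002179 m = 2.179 mm
Final answer: delta = 2.179 mm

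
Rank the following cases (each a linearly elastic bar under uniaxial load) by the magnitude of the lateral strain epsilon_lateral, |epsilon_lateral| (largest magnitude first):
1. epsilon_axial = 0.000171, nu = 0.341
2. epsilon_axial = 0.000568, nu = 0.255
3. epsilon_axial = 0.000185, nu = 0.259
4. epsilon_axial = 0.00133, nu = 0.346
Model: a linearly elastic bar under uniaxial load, so epsilon_lateral = -nu·epsilon_axial (SI units).
  Case 1: epsilon_lateral = -(0.341 × 0.000171) = -5.831 × 10⁻⁵
  Case 2: epsilon_lateral = -(0.255 × 0.000568) = -0.0001448
  Case 3: epsilon_lateral = -(0.259 × 0.000185) = -4.791 × 10⁻⁵
  Case 4: epsilon_lateral = -(0.346 × 0.00133) = -0.0004602
Ordering by |epsilon_lateral|: 0.0004602 (case 4) > 0.0001448 (case 2) > 5.831 × 10⁻⁵ (case 1) > 4.791 × 10⁻⁵ (case 3)
Final answer: 4, 2, 1, 3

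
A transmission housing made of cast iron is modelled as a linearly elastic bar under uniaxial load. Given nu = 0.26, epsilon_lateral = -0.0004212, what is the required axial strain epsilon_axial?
Model: a linearly elastic bar under uniaxial load, so epsilon_lateral = -nu·epsilon_axial.
Solve for epsilon_axial: epsilon_axial = -epsilon_lateral / nu.
Substitute:
  epsilon_axial = -(-0.0004212) / 0.26
  epsilon_axial = 0.00162
Final answer: epsilon_axial = 0.00162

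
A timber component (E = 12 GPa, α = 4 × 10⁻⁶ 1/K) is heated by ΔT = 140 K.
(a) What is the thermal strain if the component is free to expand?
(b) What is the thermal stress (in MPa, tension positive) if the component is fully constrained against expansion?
(a) Free thermal strain ε_th = α·ΔT = (4 × 10⁻⁶) × 140 = 0.00056
(b) Fully constrained, the expansion is suppressed, so σ = -E·α·ΔT. Convert E = 12 GPa = 1.2 × 10¹⁰ Pa.
  σ = -(1.2 × 10¹⁰) × (4 × 10⁻⁶) × 140 = -6.72 × 10⁶ Pa = -6.72 MPa (compressive)
Final answer: (a) ε_th = 0.00056, (b) σ = -6.72 MPa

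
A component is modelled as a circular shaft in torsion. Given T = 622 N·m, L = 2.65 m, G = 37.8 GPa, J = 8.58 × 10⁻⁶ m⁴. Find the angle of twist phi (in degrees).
Model: a circular shaft in torsion, so phi = (T·L) / (G·J).
Convert to SI units:
  G = 37.8 GPa = 3.78 × 10¹⁰ Pa
Substitute:
  phi = (622 × 2.65) / ((3.78 × 10¹⁰) × (8.58 × 10⁻⁶))
  phi = 0.005082 rad
Convert to degrees: phi = 0.005082 × 180/π = 0.2912°
Final answer: phi = 0.2912°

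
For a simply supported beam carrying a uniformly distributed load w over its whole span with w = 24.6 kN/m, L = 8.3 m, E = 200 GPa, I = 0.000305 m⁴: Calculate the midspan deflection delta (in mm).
Model: a simply supported beam carrying a uniformly distributed load w over its whole span, so delta = (5·w·L^4) / (384·E·I).
Convert to SI units:
  w = 24.6 kN/m = 24600 N/m
  E = 200 GPa = 2 × 10¹¹ Pa
Substitute:
  delta = (5 × 24600 × 8.3^4) / (384 × (2 × 10¹¹) × 0.000305)
  delta = 0.02492 m
Convert: delta = 0.02492 m = 24.92 mm
Final answer: delta = 24.92 mm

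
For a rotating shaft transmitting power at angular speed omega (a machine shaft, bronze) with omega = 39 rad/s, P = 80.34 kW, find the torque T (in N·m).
Model: a rotating shaft transmitting power at angular speed omega, so P = T·omega.
Solve for T: T = P / omega.
Convert to SI units:
  P = 80.34 kW = 80340 W
Substitute:
  T = 80340 / 39
  T = 2060 N·m
Final answer: T = 2060 N·m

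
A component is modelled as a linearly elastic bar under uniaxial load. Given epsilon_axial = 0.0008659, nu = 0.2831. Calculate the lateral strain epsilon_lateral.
Model: a linearly elastic bar under uniaxial load, so epsilon_lateral = -nu·epsilon_axial.
Substitute:
  epsilon_lateral = -(0.2831 × 0.0008659)
  epsilon_lateral = -0.0002451
Final answer: epsilon_lateral = -0.0002451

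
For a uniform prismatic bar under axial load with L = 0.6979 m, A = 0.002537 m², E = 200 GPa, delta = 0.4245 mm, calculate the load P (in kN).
Model: a uniform prismatic bar under axial load, so delta = (P·L) / (A·E).
Solve for P: P = (delta·A·E) / L.
Convert to SI units:
  E = 200 GPa = 2 × 10¹¹ Pa
  delta = 0.4245 mm = 0.0004245 m
Substitute:
  P = (0.0004245 × 0.002537 × (2 × 10¹¹)) / 0.6979
  P = 308600 N
Convert: P = 308600 N = 308.6 kN
Final answer: P = 308.6 kN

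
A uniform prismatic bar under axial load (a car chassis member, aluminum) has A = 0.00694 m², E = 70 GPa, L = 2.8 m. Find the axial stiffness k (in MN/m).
Model: a uniform prismatic bar under axial load, so k = (A·E) / L.
Convert to SI units:
  E = 70 GPa = 7 × 10¹⁰ Pa
Substitute:
  k = (0.00694 × (7 × 10¹⁰)) / 2.8
  k = 1.735 × 10⁸ N/m
Convert: k = 1.735 × 10⁸ N/m = 173.5 MN/m
Final answer: k = 173.5 MN/m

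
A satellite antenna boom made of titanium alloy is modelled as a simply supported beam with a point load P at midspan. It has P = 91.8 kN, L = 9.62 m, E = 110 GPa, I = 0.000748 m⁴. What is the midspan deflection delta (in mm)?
Model: a simply supported beam with a point load P at midspan, so delta = (P·L^3) / (48·E·I).
Convert to SI units:
  P = 91.8 kN = 91800 N
  E = 110 GPa = 1.1 × 10¹¹ Pa
Substitute:
  delta = (91800 × 9.62^3) / (48 × (1.1 × 10¹¹) × 0.000748)
  delta = 0.02069 m
Convert: delta = 0.02069 m = 20.69 mm
Final answer: delta = 20.69 mm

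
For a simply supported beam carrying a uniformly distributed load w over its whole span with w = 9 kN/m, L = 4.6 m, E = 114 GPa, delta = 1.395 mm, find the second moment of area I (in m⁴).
Model: a simply supported beam carrying a uniformly distributed load w over its whole span, so delta = (5·w·L^4) / (384·E·I).
Solve for I: I = (5·w·L^4) / (384·delta·E).
Convert to SI units:
  w = 9 kN/m = 9000 N/m
  E = 114 GPa = 1.14 × 10¹¹ Pa
  delta = 1.395 mm = 0.001395 m
Substitute:
  I = (5 × 9000 × 4.6^4) / (384 × 0.001395 × (1.14 × 10¹¹))
  I = 0.0003299 m⁴
Final answer: I = 0.0003299 m⁴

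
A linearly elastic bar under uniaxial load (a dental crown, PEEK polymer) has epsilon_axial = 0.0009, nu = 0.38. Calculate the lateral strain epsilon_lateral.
Model: a linearly elastic bar under uniaxial load, so epsilon_lateral = -nu·epsilon_axial.
Substitute:
  epsilon_lateral = -(0.38 × 0.0009)
  epsilon_lateral = -0.000342
Final answer: epsilon_lateral = -0.000342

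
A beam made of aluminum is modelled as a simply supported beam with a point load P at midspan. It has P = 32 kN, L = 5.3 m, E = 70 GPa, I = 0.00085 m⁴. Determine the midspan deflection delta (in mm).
Model: a simply supported beam with a point load P at midspan, so delta = (P·L^3) / (48·E·I).
Convert to SI units:
  P = 32 kN = 32000 N
  E = 70 GPa = 7 × 10¹⁰ Pa
Substitute:
  delta = (32000 × 5.3^3) / (48 × (7 × 10¹⁰) × 0.00085)
  delta = 0.001668 m
Convert: delta = 0.001668 m = 1.668 mm
Final answer: delta = 1.668 mm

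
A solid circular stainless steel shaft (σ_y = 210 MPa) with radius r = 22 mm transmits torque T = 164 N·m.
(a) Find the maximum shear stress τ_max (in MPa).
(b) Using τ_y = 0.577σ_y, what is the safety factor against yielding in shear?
(a) For a solid circular shaft, τ_max = T·r/J with J = π·r^4/2, i.e. τ_max = 2·T / (π·r^3). Convert r = 22 mm = 0.022 m.
  τ_max = (2 × 164) / (π × 0.022^3) = 9.805 × 10⁶ Pa = 9.805 MPa
(b) τ_y = 0.577 × 210 = 121.17 MPa
  SF = τ_y/τ_max = 121.17 / 9.805 = 12.36
Final answer: (a) τ_max = 9.805 MPa, (b) SF = 12.36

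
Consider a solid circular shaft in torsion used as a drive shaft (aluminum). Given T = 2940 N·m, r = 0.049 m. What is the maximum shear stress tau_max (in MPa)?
Model: a solid circular shaft in torsion, so tau_max = (2·T) / (π·r^3).
Substitute:
  tau_max = (2 × 2940) / (π × 0.049^3)
  tau_max = 1.591 × 10⁷ Pa
Convert: tau_max = 1.591 × 10⁷ Pa = 15.91 MPa
Final answer: tau_max = 15.91 MPa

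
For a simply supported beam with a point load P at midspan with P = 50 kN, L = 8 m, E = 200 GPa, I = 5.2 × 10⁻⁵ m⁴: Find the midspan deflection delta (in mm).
Model: a simply supported beam with a point load P at midspan, so delta = (P·L^3) / (48·E·I).
Convert to SI units:
  P = 50 kN = 50000 N
  E = 200 GPa = 2 × 10¹¹ Pa
Substitute:
  delta = (50000 × 8^3) / (48 × (2 × 10¹¹) × (5.2 × 10⁻⁵))
  delta = 0.05128 m
Convert: delta = 0.05128 m = 51.28 mm
Final answer: delta = 51.28 mm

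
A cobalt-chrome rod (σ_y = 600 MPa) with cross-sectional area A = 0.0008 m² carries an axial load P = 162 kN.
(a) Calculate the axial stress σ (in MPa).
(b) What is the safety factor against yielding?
(a) Axial stress σ = P/A. Convert P = 162 kN = 162000 N.
  σ = 162000 / 0.0008 = 2.025 × 10⁸ Pa = 202.5 MPa
(b) Safety factor SF = σ_y/σ = 600 / 202.5 = 2.963
Final answer: (a) σ = 202.5 MPa, (b) SF = 2.963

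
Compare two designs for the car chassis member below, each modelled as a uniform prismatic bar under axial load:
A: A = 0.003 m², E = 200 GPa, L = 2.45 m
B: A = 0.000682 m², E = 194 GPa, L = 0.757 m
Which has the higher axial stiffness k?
Model: a uniform prismatic bar under axial load, so k = (A·E) / L (SI units).
  A: k = (0.003 × (2 × 10¹¹)) / 2.45 = 2.449 × 10⁸ N/m = 244.9 MN/m
  B: k = (0.000682 × (1.94 × 10¹¹)) / 0.757 = 1.748 × 10⁸ N/m = 174.8 MN/m
244.9 MN/m > 174.8 MN/m, so A is larger.
Final answer: A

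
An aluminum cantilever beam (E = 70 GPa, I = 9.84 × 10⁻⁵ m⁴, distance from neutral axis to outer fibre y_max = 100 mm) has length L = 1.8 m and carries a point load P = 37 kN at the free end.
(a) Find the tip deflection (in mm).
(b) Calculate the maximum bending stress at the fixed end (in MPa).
(a) Tip deflection of a cantilever with an end point load: δ = P·L^3 / (3·E·I). Convert P = 37 kN = 37000 N, E = 70 GPa = 7 × 10¹⁰ Pa.
  δ = (37000 × 1.8^3) / (3 × (7 × 10¹⁰) × (9.84 × 10⁻⁵)) = 0.01044 m = 10.44 mm
(b) Maximum bending moment at the fixed end: M = P·L = 37000 × 1.8 = 66600 N·m. Convert y_max = 100 mm = 0.1 m.
  σ = M·y_max / I = (66600 × 0.1) / (9.84 × 10⁻⁵) = 6.768 × 10⁷ Pa = 67.68 MPa
Final answer: (a) δ = 10.44 mm, (b) σ = 67.68 MPa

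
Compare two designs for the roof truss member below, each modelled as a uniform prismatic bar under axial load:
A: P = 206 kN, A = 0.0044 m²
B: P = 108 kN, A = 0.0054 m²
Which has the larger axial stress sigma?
Model: a uniform prismatic bar under axial load, so sigma = P / A (SI units).
  A: sigma = 206000 / 0.0044 = 4.682 × 10⁷ Pa = 46.82 MPa
  B: sigma = 108000 / 0.0054 = 2 × 10⁷ Pa = 20 MPa
46.82 MPa > 20 MPa, so A is larger.
Final answer: A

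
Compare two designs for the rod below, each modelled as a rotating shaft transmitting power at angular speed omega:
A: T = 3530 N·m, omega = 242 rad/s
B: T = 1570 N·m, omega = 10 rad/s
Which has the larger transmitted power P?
Model: a rotating shaft transmitting power at angular speed omega, so P = T·omega (SI units).
  A: P = 3530 × 242 = 854300 W = 854.3 kW
  B: P = 1570 × 10 = 15700 W = 15.7 kW
854.3 kW > 15.7 kW, so A is larger.
Final answer: A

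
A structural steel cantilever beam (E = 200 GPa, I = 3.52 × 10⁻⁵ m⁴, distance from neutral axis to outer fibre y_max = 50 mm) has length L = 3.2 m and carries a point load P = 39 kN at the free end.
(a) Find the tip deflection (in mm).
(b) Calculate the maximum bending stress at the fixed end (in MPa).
(a) Tip deflection of a cantilever with an end point load: δ = P·L^3 / (3·E·I). Convert P = 39 kN = 39000 N, E = 200 GPa = 2 × 10¹¹ Pa.
  δ = (39000 × 3.2^3) / (3 × (2 × 10¹¹) × (3.52 × 10⁻⁵)) = 0.06051 m = 60.51 mm
(b) Maximum bending moment at the fixed end: M = P·L = 39000 × 3.2 = 124800 N·m. Convert y_max = 50 mm = 0.05 m.
  σ = M·y_max / I = (124800 × 0.05) / (3.52 × 10⁻⁵) = 1.773 × 10⁸ Pa = 177.3 MPa
Final answer: (a) δ = 60.51 mm, (b) σ = 177.3 MPa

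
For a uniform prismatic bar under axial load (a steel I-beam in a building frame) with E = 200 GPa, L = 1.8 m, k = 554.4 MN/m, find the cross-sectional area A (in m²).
Model: a uniform prismatic bar under axial load, so k = (A·E) / L.
Solve for A: A = (k·L) / E.
Convert to SI units:
  E = 200 GPa = 2 × 10¹¹ Pa
  k = 554.4 MN/m = 5.544 × 10⁸ N/m
Substitute:
  A = ((5.544 × 10⁸) × 1.8) / (2 × 10¹¹)
  A = 0.00499 m²
Final answer: A = 0.00499 m²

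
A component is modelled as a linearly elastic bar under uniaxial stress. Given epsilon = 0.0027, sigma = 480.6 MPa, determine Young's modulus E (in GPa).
Model: a linearly elastic bar under uniaxial stress, so sigma = E·epsilon.
Solve for E: E = sigma / epsilon.
Convert to SI units:
  sigma = 480.6 MPa = 4.806 × 10⁸ Pa
Substitute:
  E = (4.806 × 10⁸) / 0.0027
  E = 1.78 × 10¹¹ Pa
Convert: E = 1.78 × 10¹¹ Pa = 178 GPa
Final answer: E = 178 GPa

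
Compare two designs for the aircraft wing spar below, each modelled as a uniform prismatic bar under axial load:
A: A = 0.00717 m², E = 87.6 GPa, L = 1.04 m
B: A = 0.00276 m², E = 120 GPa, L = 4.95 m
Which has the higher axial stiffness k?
Model: a uniform prismatic bar under axial load, so k = (A·E) / L (SI units).
  A: k = (0.00717 × (8.76 × 10¹⁰)) / 1.04 = 6.039 × 10⁸ N/m = 603.9 MN/m
  B: k = (0.00276 × (1.2 × 10¹¹)) / 4.95 = 6.691 × 10⁷ N/m = 66.91 MN/m
603.9 MN/m > 66.91 MN/m, so A is larger.
Final answer: A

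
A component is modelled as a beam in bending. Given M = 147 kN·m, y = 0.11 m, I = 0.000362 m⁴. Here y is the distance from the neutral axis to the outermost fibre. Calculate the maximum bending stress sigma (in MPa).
Model: a beam in bending, so sigma = (M·y) / I.
Convert to SI units:
  M = 147 kN·m = 147000 N·m
Substitute:
  sigma = (147000 × 0.11) / 0.000362
  sigma = 4.467 × 10⁷ Pa
Convert: sigma = 4.467 × 10⁷ Pa = 44.67 MPa
Final answer: sigma = 44.67 MPa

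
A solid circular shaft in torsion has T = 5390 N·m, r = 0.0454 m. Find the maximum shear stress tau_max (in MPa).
Model: a solid circular shaft in torsion, so tau_max = (2·T) / (π·r^3).
Substitute:
  tau_max = (2 × 5390) / (π × 0.0454^3)
  tau_max = 3.667 × 10⁷ Pa
Convert: tau_max = 3.667 × 10⁷ Pa = 36.67 MPa
Final answer: tau_max = 36.67 MPa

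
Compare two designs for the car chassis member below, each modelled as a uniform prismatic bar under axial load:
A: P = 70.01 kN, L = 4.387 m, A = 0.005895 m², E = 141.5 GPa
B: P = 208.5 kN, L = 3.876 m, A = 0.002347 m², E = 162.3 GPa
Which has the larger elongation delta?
Model: a uniform prismatic bar under axial load, so delta = (P·L) / (A·E) (SI units).
  A: delta = (70010 × 4.387) / (0.005895 × (1.415 × 10¹¹)) = 0.0003682 m = 0.3682 mm
  B: delta = (208500 × 3.876) / (0.002347 × (1.623 × 10¹¹)) = 0.002122 m = 2.122 mm
2.122 mm > 0.3682 mm, so B is larger.
Final answer: B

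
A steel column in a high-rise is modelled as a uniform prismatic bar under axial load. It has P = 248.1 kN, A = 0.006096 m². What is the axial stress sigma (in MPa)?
Model: a uniform prismatic bar under axial load, so sigma = P / A.
Convert to SI units:
  P = 248.1 kN = 248100 N
Substitute:
  sigma = 248100 / 0.006096
  sigma = 4.07 × 10⁷ Pa
Convert: sigma = 4.07 × 10⁷ Pa = 40.7 MPa
Final answer: sigma = 40.7 MPa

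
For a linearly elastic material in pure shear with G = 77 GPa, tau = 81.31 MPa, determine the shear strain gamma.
Model: a linearly elastic material in pure shear, so tau = G·gamma.
Solve for gamma: gamma = tau / G.
Convert to SI units:
  G = 77 GPa = 7.7 × 10¹⁰ Pa
  tau = 81.31 MPa = 8.131 × 10⁷ Pa
Substitute:
  gamma = (8.131 × 10⁷) / (7.7 × 10¹⁰)
  gamma = 0.001056
Final answer: gamma = 0.001056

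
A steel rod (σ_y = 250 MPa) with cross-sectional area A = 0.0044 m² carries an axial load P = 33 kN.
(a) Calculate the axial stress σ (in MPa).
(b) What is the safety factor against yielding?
(a) Axial stress σ = P/A. Convert P = 33 kN = 33000 N.
  σ = 33000 / 0.0044 = 7.5 × 10⁶ Pa = 7.5 MPa
(b) Safety factor SF = σ_y/σ = 250 / 7.5 = 33.33
Final answer: (a) σ = 7.5 MPa, (b) SF = 33.33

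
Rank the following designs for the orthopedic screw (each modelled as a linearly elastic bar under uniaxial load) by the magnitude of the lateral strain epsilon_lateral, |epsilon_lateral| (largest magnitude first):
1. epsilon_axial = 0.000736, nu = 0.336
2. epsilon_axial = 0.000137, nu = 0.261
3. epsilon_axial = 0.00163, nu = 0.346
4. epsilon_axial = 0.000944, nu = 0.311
Model: a linearly elastic bar under uniaxial load, so epsilon_lateral = -nu·epsilon_axial (SI units).
  Case 1: epsilon_lateral = -(0.336 × 0.000736) = -0.0002473
  Case 2: epsilon_lateral = -(0.261 × 0.000137) = -3.576 × 10⁻⁵
  Case 3: epsilon_lateral = -(0.346 × 0.00163) = -0.000564
  Case 4: epsilon_lateral = -(0.311 × 0.000944) = -0.0002936
Ordering by |epsilon_lateral|: 0.000564 (case 3) > 0.0002936 (case 4) > 0.0002473 (case 1) > 3.576 × 10⁻⁵ (case 2)
Final answer: 3, 4, 1, 2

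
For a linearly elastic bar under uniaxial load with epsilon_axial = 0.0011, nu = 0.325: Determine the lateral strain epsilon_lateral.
Model: a linearly elastic bar under uniaxial load, so epsilon_lateral = -nu·epsilon_axial.
Substitute:
  epsilon_lateral = -(0.325 × 0.0011)
  epsilon_lateral = -0.0003575
Final answer: epsilon_lateral = -0.0003575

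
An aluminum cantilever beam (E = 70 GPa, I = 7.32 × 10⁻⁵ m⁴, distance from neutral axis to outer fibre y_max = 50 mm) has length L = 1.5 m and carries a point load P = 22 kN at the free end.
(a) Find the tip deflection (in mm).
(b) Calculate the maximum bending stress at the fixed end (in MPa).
(a) Tip deflection of a cantilever with an end point load: δ = P·L^3 / (3·E·I). Convert P = 22 kN = 22000 N, E = 70 GPa = 7 × 10¹⁰ Pa.
  δ = (22000 × 1.5^3) / (3 × (7 × 10¹⁰) × (7.32 × 10⁻⁵)) = 0.00483 m = 4.83 mm
(b) Maximum bending moment at the fixed end: M = P·L = 22000 × 1.5 = 33000 N·m. Convert y_max = 50 mm = 0.05 m.
  σ = M·y_max / I = (33000 × 0.05) / (7.32 × 10⁻⁵) = 2.254 × 10⁷ Pa = 22.54 MPa
Final answer: (a) δ = 4.83 mm, (b) σ = 22.54 MPa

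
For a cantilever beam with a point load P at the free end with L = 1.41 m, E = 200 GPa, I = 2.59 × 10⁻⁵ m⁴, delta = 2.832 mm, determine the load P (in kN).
Model: a cantilever beam with a point load P at the free end, so delta = (P·L^3) / (3·E·I).
Solve for P: P = (3·delta·E·I) / L^3.
Convert to SI units:
  E = 200 GPa = 2 × 10¹¹ Pa
  delta = 2.832 mm = 0.002832 m
Substitute:
  P = (3 × 0.002832 × (2 × 10¹¹) × (2.59 × 10⁻⁵)) / 1.41^3
  P = 15700 N
Convert: P = 15700 N = 15.7 kN
Final answer: P = 15.7 kN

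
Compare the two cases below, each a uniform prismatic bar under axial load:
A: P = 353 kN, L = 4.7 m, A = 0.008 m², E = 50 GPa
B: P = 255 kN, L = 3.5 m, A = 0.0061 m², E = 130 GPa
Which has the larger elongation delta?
Model: a uniform prismatic bar under axial load, so delta = (P·L) / (A·E) (SI units).
  A: delta = (353000 × 4.7) / (0.008 × (5 × 10¹⁰)) = 0.004148 m = 4.148 mm
  B: delta = (255000 × 3.5) / (0.0061 × (1.3 × 10¹¹)) = 0.001125 m = 1.125 mm
4.148 mm > 1.125 mm, so A is larger.
Final answer: A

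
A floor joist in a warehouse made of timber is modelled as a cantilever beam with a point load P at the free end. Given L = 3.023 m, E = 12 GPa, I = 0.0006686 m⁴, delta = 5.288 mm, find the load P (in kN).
Model: a cantilever beam with a point load P at the free end, so delta = (P·L^3) / (3·E·I).
Solve for P: P = (3·delta·E·I) / L^3.
Convert to SI units:
  E = 12 GPa = 1.2 × 10¹⁰ Pa
  delta = 5.288 mm = 0.005288 m
Substitute:
  P = (3 × 0.005288 × (1.2 × 10¹⁰) × 0.0006686) / 3.023^3
  P = 4607 N
Convert: P = 4607 N = 4.607 kN
Final answer: P = 4.607 kN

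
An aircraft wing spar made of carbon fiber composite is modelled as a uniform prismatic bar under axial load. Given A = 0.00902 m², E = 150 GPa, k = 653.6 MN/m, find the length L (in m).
Model: a uniform prismatic bar under axial load, so k = (A·E) / L.
Solve for L: L = (A·E) / k.
Convert to SI units:
  E = 150 GPa = 1.5 × 10¹¹ Pa
  k = 653.6 MN/m = 6.536 × 10⁸ N/m
Substitute:
  L = (0.00902 × (1.5 × 10¹¹)) / (6.536 × 10⁸)
  L = 2.07 m
Final answer: L = 2.07 m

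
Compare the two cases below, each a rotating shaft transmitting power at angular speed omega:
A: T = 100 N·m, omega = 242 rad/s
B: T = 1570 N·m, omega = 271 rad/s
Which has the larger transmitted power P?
Model: a rotating shaft transmitting power at angular speed omega, so P = T·omega (SI units).
  A: P = 100 × 242 = 24200 W = 24.2 kW
  B: P = 1570 × 271 = 425500 W = 425.5 kW
425.5 kW > 24.2 kW, so B is larger.
Final answer: B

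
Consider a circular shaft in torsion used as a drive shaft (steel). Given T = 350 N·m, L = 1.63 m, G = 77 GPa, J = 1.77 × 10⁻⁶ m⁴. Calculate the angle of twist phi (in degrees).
Model: a circular shaft in torsion, so phi = (T·L) / (G·J).
Convert to SI units:
  G = 77 GPa = 7.7 × 10¹⁰ Pa
Substitute:
  phi = (350 × 1.63) / ((7.7 × 10¹⁰) × (1.77 × 10⁻⁶))
  phi = 0.004186 rad
Convert to degrees: phi = 0.004186 × 180/π = 0.2398°
Final answer: phi = 0.2398°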